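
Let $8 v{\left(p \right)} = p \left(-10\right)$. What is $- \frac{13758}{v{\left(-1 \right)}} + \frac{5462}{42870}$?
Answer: $- \frac{235919453}{21435} \approx -11006.0$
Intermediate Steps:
$v{\left(p \right)} = - \frac{5 p}{4}$ ($v{\left(p \right)} = \frac{p \left(-10\right)}{8} = \frac{\left(-10\right) p}{8} = - \frac{5 p}{4}$)
$- \frac{13758}{v{\left(-1 \right)}} + \frac{5462}{42870} = - \frac{13758}{\left(- \frac{5}{4}\right) \left(-1\right)} + \frac{5462}{42870} = - \frac{13758}{\frac{5}{4}} + 5462 \cdot \frac{1}{42870} = \left(-13758\right) \frac{4}{5} + \frac{2731}{21435} = - \frac{55032}{5} + \frac{2731}{21435} = - \frac{235919453}{21435}$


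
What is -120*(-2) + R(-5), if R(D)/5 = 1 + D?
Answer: 220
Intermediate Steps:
R(D) = 5 + 5*D (R(D) = 5*(1 + D) = 5 + 5*D)
-120*(-2) + R(-5) = -120*(-2) + (5 + 5*(-5)) = 240 + (5 - 25) = 240 - 20 = 220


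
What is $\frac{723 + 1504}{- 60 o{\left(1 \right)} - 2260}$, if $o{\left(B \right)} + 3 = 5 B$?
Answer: $- \frac{131}{140} \approx -0.93571$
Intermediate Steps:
$o{\left(B \right)} = -3 + 5 B$
$\frac{723 + 1504}{- 60 o{\left(1 \right)} - 2260} = \frac{723 + 1504}{- 60 \left(-3 + 5 \cdot 1\right) - 2260} = \frac{2227}{- 60 \left(-3 + 5\right) - 2260} = \frac{2227}{\left(-60\right) 2 - 2260} = \frac{2227}{-120 - 2260} = \frac{2227}{-2380} = 2227 \left(- \frac{1}{2380}\right) = - \frac{131}{140}$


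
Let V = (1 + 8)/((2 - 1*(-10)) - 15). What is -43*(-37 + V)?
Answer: 1720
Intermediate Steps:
V = -3 (V = 9/((2 + 10) - 15) = 9/(12 - 15) = 9/(-3) = 9*(-1/3) = -3)
-43*(-37 + V) = -43*(-37 - 3) = -43*(-40) = 1720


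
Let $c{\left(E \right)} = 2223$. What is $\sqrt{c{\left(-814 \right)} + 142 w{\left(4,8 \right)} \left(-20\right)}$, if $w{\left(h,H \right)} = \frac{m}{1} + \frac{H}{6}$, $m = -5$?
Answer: $\frac{\sqrt{113727}}{3} \approx 112.41$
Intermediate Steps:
$w{\left(h,H \right)} = -5 + \frac{H}{6}$ ($w{\left(h,H \right)} = - \frac{5}{1} + \frac{H}{6} = \left(-5\right) 1 + H \frac{1}{6} = -5 + \frac{H}{6}$)
$\sqrt{c{\left(-814 \right)} + 142 w{\left(4,8 \right)} \left(-20\right)} = \sqrt{2223 + 142 \left(-5 + \frac{1}{6} \cdot 8\right) \left(-20\right)} = \sqrt{2223 + 142 \left(-5 + \frac{4}{3}\right) \left(-20\right)} = \sqrt{2223 + 142 \left(- \frac{11}{3}\right) \left(-20\right)} = \sqrt{2223 - - \frac{31240}{3}} = \sqrt{2223 + \frac{31240}{3}} = \sqrt{\frac{37909}{3}} = \frac{\sqrt{113727}}{3}$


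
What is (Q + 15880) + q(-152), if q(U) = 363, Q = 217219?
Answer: 233462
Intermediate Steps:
(Q + 15880) + q(-152) = (217219 + 15880) + 363 = 233099 + 363 = 233462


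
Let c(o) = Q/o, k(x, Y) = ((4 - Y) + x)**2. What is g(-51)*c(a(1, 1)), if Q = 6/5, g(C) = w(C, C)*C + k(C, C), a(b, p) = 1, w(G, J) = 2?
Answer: -516/5 ≈ -103.20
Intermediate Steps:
k(x, Y) = (4 + x - Y)**2
g(C) = 16 + 2*C (g(C) = 2*C + (4 + C - C)**2 = 2*C + 4**2 = 2*C + 16 = 16 + 2*C)
Q = 6/5 (Q = 6*(1/5) = 6/5 ≈ 1.2000)
c(o) = 6/(5*o)
g(-51)*c(a(1, 1)) = (16 + 2*(-51))*((6/5)/1) = (16 - 102)*((6/5)*1) = -86*6/5 = -516/5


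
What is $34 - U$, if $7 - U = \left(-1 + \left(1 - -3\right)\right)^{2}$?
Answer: $36$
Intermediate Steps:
$U = -2$ ($U = 7 - \left(-1 + \left(1 - -3\right)\right)^{2} = 7 - \left(-1 + \left(1 + 3\right)\right)^{2} = 7 - \left(-1 + 4\right)^{2} = 7 - 3^{2} = 7 - 9 = -2$)
$34 - U = 34 - -2 = 34 + 2 = 36$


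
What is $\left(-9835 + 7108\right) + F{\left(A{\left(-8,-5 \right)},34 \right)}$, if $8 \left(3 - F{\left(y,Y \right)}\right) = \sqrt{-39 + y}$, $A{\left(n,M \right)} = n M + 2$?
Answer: $-2724 - \frac{\sqrt{3}}{8} \approx -2724.2$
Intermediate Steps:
$A{\left(n,M \right)} = 2 + M n$ ($A{\left(n,M \right)} = M n + 2 = 2 + M n$)
$F{\left(y,Y \right)} = 3 - \frac{\sqrt{-39 + y}}{8}$
$\left(-9835 + 7108\right) + F{\left(A{\left(-8,-5 \right)},34 \right)} = \left(-9835 + 7108\right) + \left(3 - \frac{\sqrt{-39 + \left(2 - -40\right)}}{8}\right) = -2727 + \left(3 - \frac{\sqrt{-39 + \left(2 + 40\right)}}{8}\right) = -2727 + \left(3 - \frac{\sqrt{-39 + 42}}{8}\right) = -2727 + \left(3 - \frac{\sqrt{3}}{8}\right) = -2724 - \frac{\sqrt{3}}{8}$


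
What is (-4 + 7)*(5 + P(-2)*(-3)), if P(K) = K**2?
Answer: -21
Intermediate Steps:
(-4 + 7)*(5 + P(-2)*(-3)) = (-4 + 7)*(5 + (-2)**2*(-3)) = 3*(5 + 4*(-3)) = 3*(5 - 12) = 3*(-7) = -21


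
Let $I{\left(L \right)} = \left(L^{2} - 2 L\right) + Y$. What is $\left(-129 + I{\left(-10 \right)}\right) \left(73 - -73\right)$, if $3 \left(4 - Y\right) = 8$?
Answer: $- \frac{3358}{3} \approx -1119.3$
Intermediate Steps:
$Y = \frac{4}{3}$ ($Y = 4 - \frac{8}{3} = \frac{4}{3} \approx 1.3333$)
$I{\left(L \right)} = \frac{4}{3} + L^{2} - 2 L$ ($I{\left(L \right)} = \left(L^{2} - 2 L\right) + \frac{4}{3} = \frac{4}{3} + L^{2} - 2 L$)
$\left(-129 + I{\left(-10 \right)}\right) \left(73 - -73\right) = \left(-129 + \left(\frac{4}{3} + \left(-10\right)^{2} - -20\right)\right) \left(73 - -73\right) = \left(-129 + \left(\frac{4}{3} + 100 + 20\right)\right) \left(73 + 73\right) = \left(-129 + \frac{364}{3}\right) 146 = \left(- \frac{23}{3}\right) 146 = - \frac{3358}{3}$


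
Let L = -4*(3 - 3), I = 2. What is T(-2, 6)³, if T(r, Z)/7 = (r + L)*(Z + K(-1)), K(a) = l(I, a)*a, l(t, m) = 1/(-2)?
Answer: -753571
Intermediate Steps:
l(t, m) = -½
L = 0 (L = -4*0 = 0)
K(a) = -a/2
T(r, Z) = 7*r*(½ + Z) (T(r, Z) = 7*((r + 0)*(Z - ½*(-1))) = 7*(r*(Z + ½)) = 7*(r*(½ + Z)) = 7*r*(½ + Z))
T(-2, 6)³ = ((7/2)*(-2)*(1 + 2*6))³ = ((7/2)*(-2)*(1 + 12))³ = ((7/2)*(-2)*13)³ = (-91)³ = -753571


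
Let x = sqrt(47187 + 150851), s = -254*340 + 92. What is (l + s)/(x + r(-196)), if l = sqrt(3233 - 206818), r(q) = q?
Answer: (86268 - I*sqrt(203585))/(196 - sqrt(198038)) ≈ -346.44 + 1.812*I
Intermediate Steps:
l = I*sqrt(203585) (l = sqrt(-203585) = I*sqrt(203585) ≈ 451.2*I)
s = -86268 (s = -86360 + 92 = -86268)
x = sqrt(198038) ≈ 445.01
(l + s)/(x + r(-196)) = (I*sqrt(203585) - 86268)/(sqrt(198038) - 196) = (-86268 + I*sqrt(203585))/(-196 + sqrt(198038))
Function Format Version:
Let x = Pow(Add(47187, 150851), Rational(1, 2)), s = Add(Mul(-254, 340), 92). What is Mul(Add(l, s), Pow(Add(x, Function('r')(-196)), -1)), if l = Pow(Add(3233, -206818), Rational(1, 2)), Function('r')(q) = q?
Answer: Mul(Pow(Add(196, Mul(-1, Pow(198038, Rational(1, 2)))), -1), Add(86268, Mul(-1, I, Pow(203585, Rational(1, 2))))) ≈ Add(-346.44, Mul(1.8120, I))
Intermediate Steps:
l = Mul(I, Pow(203585, Rational(1, 2))) (l = Pow(-203585, Rational(1, 2)) = Mul(I, Pow(203585, Rational(1, 2))) ≈ Mul(451.20, I))
s = -86268 (s = Add(-86360, 92) = -86268)
x = Pow(198038, Rational(1, 2)) ≈ 445.01
Mul(Add(l, s), Pow(Add(x, Function('r')(-196)), -1)) = Mul(Add(Mul(I, Pow(203585, Rational(1, 2))), -86268), Pow(Add(Pow(198038, Rational(1, 2)), -196), -1)) = Mul(Add(-86268, Mul(I, Pow(203585, Rational(1, 2)))), Pow(Add(-196, Pow(198038, Rational(1, 2))), -1)) = Mul(Pow(Add(-196, Pow(198038, Rational(1, 2))), -1), Add(-86268, Mul(I, Pow(203585, Rational(1, 2)))))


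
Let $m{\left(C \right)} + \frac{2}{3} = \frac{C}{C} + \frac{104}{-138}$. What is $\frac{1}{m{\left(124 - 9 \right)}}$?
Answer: $- \frac{69}{29} \approx -2.3793$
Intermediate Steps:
$m{\left(C \right)} = - \frac{29}{69}$ ($m{\left(C \right)} = - \frac{2}{3} + \left(\frac{C}{C} + \frac{104}{-138}\right) = - \frac{2}{3} + \left(1 + 104 \left(- \frac{1}{138}\right)\right) = - \frac{2}{3} + \left(1 - \frac{52}{69}\right) = - \frac{2}{3} + \frac{17}{69} = - \frac{29}{69}$)
$\frac{1}{m{\left(124 - 9 \right)}} = \frac{1}{- \frac{29}{69}} = - \frac{69}{29}$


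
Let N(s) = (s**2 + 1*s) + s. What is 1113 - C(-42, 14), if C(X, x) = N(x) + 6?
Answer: 883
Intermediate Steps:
N(s) = s**2 + 2*s (N(s) = (s**2 + s) + s = (s + s**2) + s = s**2 + 2*s)
C(X, x) = 6 + x*(2 + x) (C(X, x) = x*(2 + x) + 6 = 6 + x*(2 + x))
1113 - C(-42, 14) = 1113 - (6 + 14*(2 + 14)) = 1113 - (6 + 14*16) = 1113 - (6 + 224) = 1113 - 1*230 = 1113 - 230 = 883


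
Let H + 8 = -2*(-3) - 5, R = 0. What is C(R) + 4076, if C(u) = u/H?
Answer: 4076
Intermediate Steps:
H = -7 (H = -8 + (-2*(-3) - 5) = -8 + (6 - 5) = -8 + 1 = -7)
C(u) = -u/7 (C(u) = u/(-7) = u*(-⅐) = -u/7)
C(R) + 4076 = -⅐*0 + 4076 = 0 + 4076 = 4076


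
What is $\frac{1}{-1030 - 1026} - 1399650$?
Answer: $- \frac{2877680401}{2056} \approx -1.3997 \cdot 10^{6}$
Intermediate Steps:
$\frac{1}{-1030 - 1026} - 1399650 = \frac{1}{-2056} - 1399650 = - \frac{1}{2056} - 1399650 = - \frac{2877680401}{2056}$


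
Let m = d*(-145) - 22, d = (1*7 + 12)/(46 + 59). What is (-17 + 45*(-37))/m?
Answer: 35322/1013 ≈ 34.869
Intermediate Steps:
d = 19/105 (d = (7 + 12)/105 = 19*(1/105) = 19/105 ≈ 0.18095)
m = -1013/21 (m = (19/105)*(-145) - 22 = -551/21 - 22 = -1013/21 ≈ -48.238)
(-17 + 45*(-37))/m = (-17 + 45*(-37))/(-1013/21) = (-17 - 1665)*(-21/1013) = -1682*(-21/1013) = 35322/1013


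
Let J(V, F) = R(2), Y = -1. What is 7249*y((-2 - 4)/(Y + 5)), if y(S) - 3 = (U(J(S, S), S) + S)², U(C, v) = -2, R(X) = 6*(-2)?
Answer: 442189/4 ≈ 1.1055e+5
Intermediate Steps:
R(X) = -12
J(V, F) = -12
y(S) = 3 + (-2 + S)²
7249*y((-2 - 4)/(Y + 5)) = 7249*(3 + (-2 + (-2 - 4)/(-1 + 5))²) = 7249*(3 + (-2 - 6/4)²) = 7249*(3 + (-2 - 6*¼)²) = 7249*(3 + (-2 - 3/2)²) = 7249*(3 + (-7/2)²) = 7249*(3 + 49/4) = 7249*(61/4) = 442189/4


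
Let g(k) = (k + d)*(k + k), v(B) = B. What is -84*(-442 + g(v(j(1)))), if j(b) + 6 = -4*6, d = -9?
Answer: -159432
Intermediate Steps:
j(b) = -30 (j(b) = -6 - 4*6 = -6 - 24 = -30)
g(k) = 2*k*(-9 + k) (g(k) = (k - 9)*(k + k) = (-9 + k)*(2*k) = 2*k*(-9 + k))
-84*(-442 + g(v(j(1)))) = -84*(-442 + 2*(-30)*(-9 - 30)) = -84*(-442 + 2*(-30)*(-39)) = -84*(-442 + 2340) = -84*1898 = -159432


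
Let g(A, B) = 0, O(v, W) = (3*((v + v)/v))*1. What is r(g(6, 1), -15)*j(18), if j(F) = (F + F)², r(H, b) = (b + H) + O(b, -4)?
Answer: -11664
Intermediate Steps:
O(v, W) = 6 (O(v, W) = (3*((2*v)/v))*1 = (3*2)*1 = 6*1 = 6)
r(H, b) = 6 + H + b (r(H, b) = (b + H) + 6 = (H + b) + 6 = 6 + H + b)
j(F) = 4*F² (j(F) = (2*F)² = 4*F²)
r(g(6, 1), -15)*j(18) = (6 + 0 - 15)*(4*18²) = -36*324 = -9*1296 = -11664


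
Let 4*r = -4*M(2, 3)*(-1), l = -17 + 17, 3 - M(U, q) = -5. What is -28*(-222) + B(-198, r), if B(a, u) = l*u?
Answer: 6216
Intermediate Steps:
M(U, q) = 8 (M(U, q) = 3 - 1*(-5) = 3 + 5 = 8)
l = 0
r = 8 (r = (-4*8*(-1))/4 = (-32*(-1))/4 = (¼)*32 = 8)
B(a, u) = 0 (B(a, u) = 0*u = 0)
-28*(-222) + B(-198, r) = -28*(-222) + 0 = 6216 + 0 = 6216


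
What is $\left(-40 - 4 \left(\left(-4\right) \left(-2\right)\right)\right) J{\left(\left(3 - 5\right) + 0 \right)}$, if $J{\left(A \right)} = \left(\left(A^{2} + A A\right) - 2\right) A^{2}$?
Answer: $-1728$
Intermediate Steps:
$J{\left(A \right)} = A^{2} \left(-2 + 2 A^{2}\right)$ ($J{\left(A \right)} = \left(\left(A^{2} + A^{2}\right) - 2\right) A^{2} = \left(2 A^{2} - 2\right) A^{2} = \left(-2 + 2 A^{2}\right) A^{2} = A^{2} \left(-2 + 2 A^{2}\right)$)
$\left(-40 - 4 \left(\left(-4\right) \left(-2\right)\right)\right) J{\left(\left(3 - 5\right) + 0 \right)} = \left(-40 - 4 \left(\left(-4\right) \left(-2\right)\right)\right) 2 \left(\left(3 - 5\right) + 0\right)^{2} \left(-1 + \left(\left(3 - 5\right) + 0\right)^{2}\right) = \left(-40 - 32\right) 2 \left(-2 + 0\right)^{2} \left(-1 + \left(-2 + 0\right)^{2}\right) = \left(-40 - 32\right) 2 \left(-2\right)^{2} \left(-1 + \left(-2\right)^{2}\right) = - 72 \cdot 2 \cdot 4 \left(-1 + 4\right) = - 72 \cdot 2 \cdot 4 \cdot 3 = \left(-72\right) 24 = -1728$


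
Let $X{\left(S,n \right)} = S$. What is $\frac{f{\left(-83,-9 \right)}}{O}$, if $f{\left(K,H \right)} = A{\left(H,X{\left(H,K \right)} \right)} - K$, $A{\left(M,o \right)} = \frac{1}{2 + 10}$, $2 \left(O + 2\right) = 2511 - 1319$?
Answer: $\frac{997}{7128} \approx 0.13987$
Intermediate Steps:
$O = 594$ ($O = -2 + \frac{2511 - 1319}{2} = -2 + \frac{1}{2} \cdot 1192 = -2 + 596 = 594$)
$A{\left(M,o \right)} = \frac{1}{12}$
$f{\left(K,H \right)} = \frac{1}{12} - K$
$\frac{f{\left(-83,-9 \right)}}{O} = \frac{\frac{1}{12} - -83}{594} = \left(\frac{1}{12} + 83\right) \frac{1}{594} = \frac{997}{12} \cdot \frac{1}{594} = \frac{997}{7128}$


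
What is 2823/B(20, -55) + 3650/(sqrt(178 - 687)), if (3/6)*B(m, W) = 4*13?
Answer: 2823/104 - 3650*I*sqrt(509)/509 ≈ 27.144 - 161.78*I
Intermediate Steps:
B(m, W) = 104 (B(m, W) = 2*(4*13) = 2*52 = 104)
2823/B(20, -55) + 3650/(sqrt(178 - 687)) = 2823/104 + 3650/(sqrt(178 - 687)) = 2823*(1/104) + 3650/(sqrt(-509)) = 2823/104 + 3650/((I*sqrt(509))) = 2823/104 + 3650*(-I*sqrt(509)/509) = 2823/104 - 3650*I*sqrt(509)/509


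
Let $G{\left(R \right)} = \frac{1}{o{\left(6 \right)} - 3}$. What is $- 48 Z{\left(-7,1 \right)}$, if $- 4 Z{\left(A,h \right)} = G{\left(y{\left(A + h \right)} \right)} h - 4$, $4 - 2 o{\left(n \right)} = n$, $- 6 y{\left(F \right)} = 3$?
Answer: $-51$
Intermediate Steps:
$y{\left(F \right)} = - \frac{1}{2}$ ($y{\left(F \right)} = \left(- \frac{1}{6}\right) 3 = - \frac{1}{2}$)
$o{\left(n \right)} = 2 - \frac{n}{2}$
$G{\left(R \right)} = - \frac{1}{4}$ ($G{\left(R \right)} = \frac{1}{\left(2 - 3\right) - 3} = \frac{1}{-1 - 3} = \frac{1}{-4} = - \frac{1}{4}$)
$Z{\left(A,h \right)} = 1 + \frac{h}{16}$ ($Z{\left(A,h \right)} = - \frac{- \frac{h}{4} - 4}{4} = - \frac{-4 - \frac{h}{4}}{4} = 1 + \frac{h}{16}$)
$- 48 Z{\left(-7,1 \right)} = - 48 \left(1 + \frac{1}{16} \cdot 1\right) = - 48 \left(1 + \frac{1}{16}\right) = \left(-48\right) \frac{17}{16} = -51$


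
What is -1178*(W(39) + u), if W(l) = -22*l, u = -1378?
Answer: 2634008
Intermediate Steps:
-1178*(W(39) + u) = -1178*(-22*39 - 1378) = -1178*(-858 - 1378) = -1178*(-2236) = 2634008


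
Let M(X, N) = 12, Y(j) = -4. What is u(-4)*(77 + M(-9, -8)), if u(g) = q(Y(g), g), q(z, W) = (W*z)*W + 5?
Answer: -5251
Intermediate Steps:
q(z, W) = 5 + z*W² (q(z, W) = z*W² + 5 = 5 + z*W²)
u(g) = 5 - 4*g²
u(-4)*(77 + M(-9, -8)) = (5 - 4*(-4)²)*(77 + 12) = (5 - 4*16)*89 = (5 - 64)*89 = -59*89 = -5251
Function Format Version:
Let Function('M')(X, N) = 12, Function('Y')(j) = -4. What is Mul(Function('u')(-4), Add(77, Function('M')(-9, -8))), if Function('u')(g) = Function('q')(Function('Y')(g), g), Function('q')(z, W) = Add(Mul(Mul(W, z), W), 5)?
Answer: -5251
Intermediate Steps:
Function('q')(z, W) = Add(5, Mul(z, Pow(W, 2))) (Function('q')(z, W) = Add(Mul(z, Pow(W, 2)), 5) = Add(5, Mul(z, Pow(W, 2))))
Function('u')(g) = Add(5, Mul(-4, Pow(g, 2)))
Mul(Function('u')(-4), Add(77, Function('M')(-9, -8))) = Mul(Add(5, Mul(-4, Pow(-4, 2))), Add(77, 12)) = Mul(Add(5, Mul(-4, 16)), 89) = Mul(Add(5, -64), 89) = Mul(-59, 89) = -5251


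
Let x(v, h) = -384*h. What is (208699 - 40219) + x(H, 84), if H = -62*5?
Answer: 136224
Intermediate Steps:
H = -310
(208699 - 40219) + x(H, 84) = (208699 - 40219) - 384*84 = 168480 - 32256 = 136224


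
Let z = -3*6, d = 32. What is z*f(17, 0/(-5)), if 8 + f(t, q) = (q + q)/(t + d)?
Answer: 144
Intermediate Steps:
z = -18
f(t, q) = -8 + 2*q/(32 + t) (f(t, q) = -8 + (q + q)/(t + 32) = -8 + (2*q)/(32 + t) = -8 + 2*q/(32 + t))
z*f(17, 0/(-5)) = -36*(-128 + 0/(-5) - 4*17)/(32 + 17) = -36*(-128 + 0*(-1/5) - 68)/49 = -36*(-128 + 0 - 68)/49 = -36*(-196)/49 = -18*(-8) = 144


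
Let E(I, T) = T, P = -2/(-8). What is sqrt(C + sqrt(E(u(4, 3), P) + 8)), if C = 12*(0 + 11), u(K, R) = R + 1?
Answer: sqrt(528 + 2*sqrt(33))/2 ≈ 11.613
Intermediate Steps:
u(K, R) = 1 + R
P = 1/4 (P = -2*(-1/8) = 1/4 ≈ 0.25000)
C = 132 (C = 12*11 = 132)
sqrt(C + sqrt(E(u(4, 3), P) + 8)) = sqrt(132 + sqrt(1/4 + 8)) = sqrt(132 + sqrt(33/4)) = sqrt(132 + sqrt(33)/2)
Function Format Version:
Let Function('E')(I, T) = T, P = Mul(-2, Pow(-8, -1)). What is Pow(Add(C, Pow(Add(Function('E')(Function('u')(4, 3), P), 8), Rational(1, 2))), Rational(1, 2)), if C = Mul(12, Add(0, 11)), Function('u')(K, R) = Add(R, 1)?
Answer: Mul(Rational(1, 2), Pow(Add(528, Mul(2, Pow(33, Rational(1, 2)))), Rational(1, 2))) ≈ 11.613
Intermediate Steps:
Function('u')(K, R) = Add(1, R)
P = Rational(1, 4) (P = Mul(-2, Rational(-1, 8)) = Rational(1, 4) ≈ 0.25000)
C = 132 (C = Mul(12, 11) = 132)
Pow(Add(C, Pow(Add(Function('E')(Function('u')(4, 3), P), 8), Rational(1, 2))), Rational(1, 2)) = Pow(Add(132, Pow(Add(Rational(1, 4), 8), Rational(1, 2))), Rational(1, 2)) = Pow(Add(132, Pow(Rational(33, 4), Rational(1, 2))), Rational(1, 2)) = Pow(Add(132, Mul(Rational(1, 2), Pow(33, Rational(1, 2)))), Rational(1, 2))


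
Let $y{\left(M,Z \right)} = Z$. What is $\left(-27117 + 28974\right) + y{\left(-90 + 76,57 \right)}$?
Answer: $1914$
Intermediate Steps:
$\left(-27117 + 28974\right) + y{\left(-90 + 76,57 \right)} = \left(-27117 + 28974\right) + 57 = 1857 + 57 = 1914$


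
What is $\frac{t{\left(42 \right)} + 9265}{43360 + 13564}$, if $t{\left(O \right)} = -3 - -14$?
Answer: $\frac{2319}{14231} \approx 0.16295$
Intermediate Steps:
$t{\left(O \right)} = 11$ ($t{\left(O \right)} = -3 + 14 = 11$)
$\frac{t{\left(42 \right)} + 9265}{43360 + 13564} = \frac{11 + 9265}{43360 + 13564} = \frac{9276}{56924} = 9276 \cdot \frac{1}{56924} = \frac{2319}{14231}$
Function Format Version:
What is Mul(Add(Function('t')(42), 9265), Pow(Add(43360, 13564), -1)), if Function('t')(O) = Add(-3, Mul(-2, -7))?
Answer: Rational(2319, 14231) ≈ 0.16295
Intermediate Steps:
Function('t')(O) = 11 (Function('t')(O) = Add(-3, 14) = 11)
Mul(Add(Function('t')(42), 9265), Pow(Add(43360, 13564), -1)) = Mul(Add(11, 9265), Pow(Add(43360, 13564), -1)) = Mul(9276, Pow(56924, -1)) = Mul(9276, Rational(1, 56924)) = Rational(2319, 14231)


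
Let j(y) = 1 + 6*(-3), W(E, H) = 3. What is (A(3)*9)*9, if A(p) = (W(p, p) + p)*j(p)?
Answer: -8262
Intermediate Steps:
j(y) = -17 (j(y) = 1 - 18 = -17)
A(p) = -51 - 17*p (A(p) = (3 + p)*(-17) = -51 - 17*p)
(A(3)*9)*9 = ((-51 - 17*3)*9)*9 = ((-51 - 51)*9)*9 = -102*9*9 = -918*9 = -8262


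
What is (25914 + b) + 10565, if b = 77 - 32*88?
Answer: 33740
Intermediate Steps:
b = -2739 (b = 77 - 2816 = -2739)
(25914 + b) + 10565 = (25914 - 2739) + 10565 = 23175 + 10565 = 33740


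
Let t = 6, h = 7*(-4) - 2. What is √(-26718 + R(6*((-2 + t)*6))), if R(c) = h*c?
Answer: I*√31038 ≈ 176.18*I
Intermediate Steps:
h = -30 (h = -28 - 2 = -30)
R(c) = -30*c
√(-26718 + R(6*((-2 + t)*6))) = √(-26718 - 180*(-2 + 6)*6) = √(-26718 - 180*4*6) = √(-26718 - 180*24) = √(-26718 - 30*144) = √(-26718 - 4320) = √(-31038) = I*√31038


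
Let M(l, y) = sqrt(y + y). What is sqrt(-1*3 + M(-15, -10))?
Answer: sqrt(-3 + 2*I*sqrt(5)) ≈ 1.0921 + 2.0476*I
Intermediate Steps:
M(l, y) = sqrt(2)*sqrt(y) (M(l, y) = sqrt(2*y) = sqrt(2)*sqrt(y))
sqrt(-1*3 + M(-15, -10)) = sqrt(-1*3 + sqrt(2)*sqrt(-10)) = sqrt(-3 + sqrt(2)*(I*sqrt(10))) = sqrt(-3 + 2*I*sqrt(5))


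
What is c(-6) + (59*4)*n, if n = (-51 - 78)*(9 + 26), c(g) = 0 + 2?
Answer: -1065538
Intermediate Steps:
c(g) = 2
n = -4515 (n = -129*35 = -4515)
c(-6) + (59*4)*n = 2 + (59*4)*(-4515) = 2 + 236*(-4515) = 2 - 1065540 = -1065538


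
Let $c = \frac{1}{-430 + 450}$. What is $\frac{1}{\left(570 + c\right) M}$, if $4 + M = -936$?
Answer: $- \frac{1}{535847} \approx -1.8662 \cdot 10^{-6}$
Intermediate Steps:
$c = \frac{1}{20} \approx 0.05$
$M = -940$ ($M = -4 - 936 = -940$)
$\frac{1}{\left(570 + c\right) M} = \frac{1}{\left(570 + \frac{1}{20}\right) \left(-940\right)} = \frac{1}{\frac{11401}{20}} \left(- \frac{1}{940}\right) = \frac{20}{11401} \left(- \frac{1}{940}\right) = - \frac{1}{535847}$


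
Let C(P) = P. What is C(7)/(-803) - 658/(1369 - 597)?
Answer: -266889/309958 ≈ -0.86105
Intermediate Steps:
C(7)/(-803) - 658/(1369 - 597) = 7/(-803) - 658/(1369 - 597) = 7*(-1/803) - 658/772 = -7/803 - 658*1/772 = -7/803 - 329/386 = -266889/309958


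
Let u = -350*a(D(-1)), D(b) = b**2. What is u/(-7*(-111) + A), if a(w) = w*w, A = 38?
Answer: -70/163 ≈ -0.42945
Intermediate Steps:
a(w) = w**2
u = -350 (u = -350*((-1)**2)**2 = -350*1**2 = -350*1 = -350)
u/(-7*(-111) + A) = -350/(-7*(-111) + 38) = -350/(777 + 38) = -350/815 = -350*1/815 = -70/163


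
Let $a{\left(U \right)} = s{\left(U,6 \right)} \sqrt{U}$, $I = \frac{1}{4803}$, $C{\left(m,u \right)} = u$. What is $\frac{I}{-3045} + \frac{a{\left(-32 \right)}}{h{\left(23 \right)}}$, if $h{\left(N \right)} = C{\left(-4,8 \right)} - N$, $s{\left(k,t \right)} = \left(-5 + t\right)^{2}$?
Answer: $- \frac{1}{14625135} - \frac{4 i \sqrt{2}}{15} \approx -6.8375 \cdot 10^{-8} - 0.37712 i$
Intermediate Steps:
$I = \frac{1}{4803} \approx 0.0002082$
$a{\left(U \right)} = \sqrt{U}$ ($a{\left(U \right)} = \left(-5 + 6\right)^{2} \sqrt{U} = 1^{2} \sqrt{U} = 1 \sqrt{U} = \sqrt{U}$)
$h{\left(N \right)} = 8 - N$
$\frac{I}{-3045} + \frac{a{\left(-32 \right)}}{h{\left(23 \right)}} = \frac{1}{4803 \left(-3045\right)} + \frac{\sqrt{-32}}{8 - 23} = \frac{1}{4803} \left(- \frac{1}{3045}\right) + \frac{4 i \sqrt{2}}{8 - 23} = - \frac{1}{14625135} + \frac{4 i \sqrt{2}}{-15} = - \frac{1}{14625135} + 4 i \sqrt{2} \left(- \frac{1}{15}\right) = - \frac{1}{14625135} - \frac{4 i \sqrt{2}}{15}$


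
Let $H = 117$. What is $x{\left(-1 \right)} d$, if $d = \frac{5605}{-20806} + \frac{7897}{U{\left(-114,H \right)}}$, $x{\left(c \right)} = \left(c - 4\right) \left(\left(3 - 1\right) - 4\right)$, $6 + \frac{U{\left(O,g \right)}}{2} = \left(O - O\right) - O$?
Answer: $\frac{407735755}{1123524} \approx 362.91$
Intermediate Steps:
$U{\left(O,g \right)} = -12 - 2 O$ ($U{\left(O,g \right)} = -12 + 2 \left(\left(O - O\right) - O\right) = -12 + 2 \left(0 - O\right) = -12 + 2 \left(- O\right) = -12 - 2 O$)
$x{\left(c \right)} = 8 - 2 c$ ($x{\left(c \right)} = \left(-4 + c\right) \left(2 - 4\right) = \left(-4 + c\right) \left(-2\right) = 8 - 2 c$)
$d = \frac{81547151}{2247048}$ ($d = \frac{5605}{-20806} + \frac{7897}{-12 - -228} = 5605 \left(- \frac{1}{20806}\right) + \frac{7897}{-12 + 228} = - \frac{5605}{20806} + \frac{7897}{216} = \frac{81547151}{2247048} \approx 36.291$)
$x{\left(-1 \right)} d = \left(8 - -2\right) \frac{81547151}{2247048} = \left(8 + 2\right) \frac{81547151}{2247048} = 10 \cdot \frac{81547151}{2247048} = \frac{407735755}{1123524}$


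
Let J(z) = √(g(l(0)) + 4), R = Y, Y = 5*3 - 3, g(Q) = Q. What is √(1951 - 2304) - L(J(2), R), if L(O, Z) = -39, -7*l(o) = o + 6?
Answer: 39 + I*√353 ≈ 39.0 + 18.788*I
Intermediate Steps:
l(o) = -6/7 - o/7 (l(o) = -(o + 6)/7 = -(6 + o)/7 = -6/7 - o/7)
Y = 12 (Y = 15 - 3 = 12)
R = 12
J(z) = √154/7 (J(z) = √((-6/7 - ⅐*0) + 4) = √((-6/7 + 0) + 4) = √(-6/7 + 4) = √(22/7) = √154/7)
√(1951 - 2304) - L(J(2), R) = √(1951 - 2304) - 1*(-39) = √(-353) + 39 = I*√353 + 39 = 39 + I*√353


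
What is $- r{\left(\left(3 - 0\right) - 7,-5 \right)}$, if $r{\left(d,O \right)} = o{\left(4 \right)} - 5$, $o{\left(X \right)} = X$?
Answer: $1$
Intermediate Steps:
$r{\left(d,O \right)} = -1$ ($r{\left(d,O \right)} = 4 - 5 = -1$)
$- r{\left(\left(3 - 0\right) - 7,-5 \right)} = \left(-1\right) \left(-1\right) = 1$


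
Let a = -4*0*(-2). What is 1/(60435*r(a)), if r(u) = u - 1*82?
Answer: -1/4955670 ≈ -2.0179e-7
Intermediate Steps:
a = 0 (a = 0*(-2) = 0)
r(u) = -82 + u (r(u) = u - 82 = -82 + u)
1/(60435*r(a)) = 1/(60435*(-82 + 0)) = (1/60435)/(-82) = (1/60435)*(-1/82) = -1/4955670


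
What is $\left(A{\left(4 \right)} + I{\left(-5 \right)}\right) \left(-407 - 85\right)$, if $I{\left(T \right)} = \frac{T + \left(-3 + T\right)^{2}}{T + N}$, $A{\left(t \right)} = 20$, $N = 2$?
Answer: $-164$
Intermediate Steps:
$I{\left(T \right)} = \frac{T + \left(-3 + T\right)^{2}}{2 + T}$ ($I{\left(T \right)} = \frac{T + \left(-3 + T\right)^{2}}{T + 2} = \frac{T + \left(-3 + T\right)^{2}}{2 + T}$)
$\left(A{\left(4 \right)} + I{\left(-5 \right)}\right) \left(-407 - 85\right) = \left(20 + \frac{-5 + \left(-3 - 5\right)^{2}}{2 - 5}\right) \left(-407 - 85\right) = \left(20 + \frac{-5 + \left(-8\right)^{2}}{-3}\right) \left(-407 - 85\right) = \left(20 - \frac{-5 + 64}{3}\right) \left(-407 - 85\right) = \left(20 - \frac{59}{3}\right) \left(-492\right) = \frac{1}{3} \left(-492\right) = -164$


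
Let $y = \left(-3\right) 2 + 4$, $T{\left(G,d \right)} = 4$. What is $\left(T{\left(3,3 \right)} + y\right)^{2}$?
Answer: $4$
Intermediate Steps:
$y = -2$ ($y = -6 + 4 = -2$)
$\left(T{\left(3,3 \right)} + y\right)^{2} = \left(4 - 2\right)^{2} = 2^{2} = 4$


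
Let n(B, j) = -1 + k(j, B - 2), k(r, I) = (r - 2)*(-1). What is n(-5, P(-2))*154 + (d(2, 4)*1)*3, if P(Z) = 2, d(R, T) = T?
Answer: -142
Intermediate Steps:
k(r, I) = 2 - r (k(r, I) = (-2 + r)*(-1) = 2 - r)
n(B, j) = 1 - j (n(B, j) = -1 + (2 - j) = 1 - j)
n(-5, P(-2))*154 + (d(2, 4)*1)*3 = (1 - 1*2)*154 + (4*1)*3 = (1 - 2)*154 + 4*3 = -1*154 + 12 = -154 + 12 = -142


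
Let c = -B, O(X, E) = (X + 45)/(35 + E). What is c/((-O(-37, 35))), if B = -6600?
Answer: -57750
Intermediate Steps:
O(X, E) = (45 + X)/(35 + E)
c = 6600 (c = -1*(-6600) = 6600)
c/((-O(-37, 35))) = 6600/((-(45 - 37)/(35 + 35))) = 6600/((-8/70)) = 6600/((-1*4/35)) = 6600/(-4/35) = 6600*(-35/4) = -57750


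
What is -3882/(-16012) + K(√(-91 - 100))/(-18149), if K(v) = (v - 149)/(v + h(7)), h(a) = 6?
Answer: 8002204661/32983302938 - 155*I*√191/4119823 ≈ 0.24261 - 0.00051996*I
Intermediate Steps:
K(v) = (-149 + v)/(6 + v) (K(v) = (v - 149)/(v + 6) = (-149 + v)/(6 + v))
-3882/(-16012) + K(√(-91 - 100))/(-18149) = -3882/(-16012) + ((-149 + √(-91 - 100))/(6 + √(-91 - 100)))/(-18149) = -3882*(-1/16012) + ((-149 + √(-191))/(6 + √(-191)))*(-1/18149) = 1941/8006 + ((-149 + I*√191)/(6 + I*√191))*(-1/18149) = 1941/8006 - (-149 + I*√191)/(18149*(6 + I*√191))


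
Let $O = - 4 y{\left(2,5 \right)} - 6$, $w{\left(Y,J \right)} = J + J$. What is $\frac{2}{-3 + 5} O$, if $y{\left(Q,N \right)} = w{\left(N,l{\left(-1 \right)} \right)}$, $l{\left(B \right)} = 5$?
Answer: $-46$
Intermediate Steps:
$w{\left(Y,J \right)} = 2 J$
$y{\left(Q,N \right)} = 10$ ($y{\left(Q,N \right)} = 2 \cdot 5 = 10$)
$O = -46$ ($O = \left(-4\right) 10 - 6 = -40 - 6 = -46$)
$\frac{2}{-3 + 5} O = \frac{2}{-3 + 5} \left(-46\right) = \frac{2}{2} \left(-46\right) = 2 \cdot \frac{1}{2} \left(-46\right) = 1 \left(-46\right) = -46$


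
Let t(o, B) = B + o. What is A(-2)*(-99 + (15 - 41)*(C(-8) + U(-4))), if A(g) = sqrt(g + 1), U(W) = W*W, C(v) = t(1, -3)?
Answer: -463*I ≈ -463.0*I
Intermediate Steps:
C(v) = -2 (C(v) = -3 + 1 = -2)
U(W) = W**2
A(g) = sqrt(1 + g)
A(-2)*(-99 + (15 - 41)*(C(-8) + U(-4))) = sqrt(1 - 2)*(-99 + (15 - 41)*(-2 + (-4)**2)) = sqrt(-1)*(-99 - 26*(-2 + 16)) = I*(-99 - 26*14) = I*(-99 - 364) = I*(-463) = -463*I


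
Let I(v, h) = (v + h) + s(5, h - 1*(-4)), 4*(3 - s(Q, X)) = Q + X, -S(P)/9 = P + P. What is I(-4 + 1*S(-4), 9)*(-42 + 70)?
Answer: 2114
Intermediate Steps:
S(P) = -18*P (S(P) = -9*(P + P) = -18*P)
s(Q, X) = 3 - Q/4 - X/4 (s(Q, X) = 3 - (Q + X)/4 = 3 + (-Q/4 - X/4) = 3 - Q/4 - X/4)
I(v, h) = ¾ + v + 3*h/4 (I(v, h) = (v + h) + (3 - ¼*5 - (h - 1*(-4))/4) = (h + v) + (3 - 5/4 - (h + 4)/4) = (h + v) + (3 - 5/4 - (4 + h)/4) = (h + v) + (3 - 5/4 + (-1 - h/4)) = (h + v) + (¾ - h/4) = ¾ + v + 3*h/4)
I(-4 + 1*S(-4), 9)*(-42 + 70) = (¾ + (-4 + 1*(-18*(-4))) + (¾)*9)*(-42 + 70) = (¾ + (-4 + 1*72) + 27/4)*28 = (¾ + (-4 + 72) + 27/4)*28 = (¾ + 68 + 27/4)*28 = (151/2)*28 = 2114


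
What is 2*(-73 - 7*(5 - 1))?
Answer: -202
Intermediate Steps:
2*(-73 - 7*(5 - 1)) = 2*(-73 - 7*4) = 2*(-73 - 28) = 2*(-101) = -202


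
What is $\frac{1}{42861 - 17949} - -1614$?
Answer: $\frac{40207969}{24912} \approx 1614.0$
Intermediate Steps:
$\frac{1}{42861 - 17949} - -1614 = \frac{1}{24912} + 1614 = \frac{40207969}{24912}$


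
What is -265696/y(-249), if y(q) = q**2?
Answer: -265696/62001 ≈ -4.2853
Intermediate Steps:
-265696/y(-249) = -265696/((-249)**2) = -265696/62001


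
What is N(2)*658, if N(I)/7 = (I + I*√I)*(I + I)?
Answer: 36848 + 36848*√2 ≈ 88959.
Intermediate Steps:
N(I) = 14*I*(I + I^(3/2)) (N(I) = 7*((I + I*√I)*(I + I)) = 7*((I + I^(3/2))*(2*I)) = 7*(2*I*(I + I^(3/2))) = 14*I*(I + I^(3/2)))
N(2)*658 = (14*2² + 14*2^(5/2))*658 = (14*4 + 14*(4*√2))*658 = (56 + 56*√2)*658 = 36848 + 36848*√2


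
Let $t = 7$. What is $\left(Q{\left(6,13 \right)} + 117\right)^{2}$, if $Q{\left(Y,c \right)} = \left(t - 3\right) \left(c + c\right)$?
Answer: $48841$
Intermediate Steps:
$Q{\left(Y,c \right)} = 8 c$ ($Q{\left(Y,c \right)} = \left(7 - 3\right) \left(c + c\right) = 4 \cdot 2 c = 8 c$)
$\left(Q{\left(6,13 \right)} + 117\right)^{2} = \left(8 \cdot 13 + 117\right)^{2} = \left(104 + 117\right)^{2} = 221^{2} = 48841$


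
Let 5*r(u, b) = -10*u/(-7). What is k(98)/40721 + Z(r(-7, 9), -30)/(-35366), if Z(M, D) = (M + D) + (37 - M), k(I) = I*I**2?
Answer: 33285911225/1440138886 ≈ 23.113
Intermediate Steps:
r(u, b) = 2*u/7 (r(u, b) = (-10*u/(-7))/5 = (-10*u*(-1/7))/5 = (10*u/7)/5 = 2*u/7)
k(I) = I**3
Z(M, D) = 37 + D (Z(M, D) = (D + M) + (37 - M) = 37 + D)
k(98)/40721 + Z(r(-7, 9), -30)/(-35366) = 98**3/40721 + (37 - 30)/(-35366) = 941192*(1/40721) + 7*(-1/35366) = 941192/40721 - 7/35366 = 33285911225/1440138886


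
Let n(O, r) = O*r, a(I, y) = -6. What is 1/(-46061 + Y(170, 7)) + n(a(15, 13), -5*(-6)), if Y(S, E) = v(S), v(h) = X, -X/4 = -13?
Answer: -8281621/46009 ≈ -180.00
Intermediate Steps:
X = 52 (X = -4*(-13) = 52)
v(h) = 52
Y(S, E) = 52
1/(-46061 + Y(170, 7)) + n(a(15, 13), -5*(-6)) = 1/(-46061 + 52) - (-30)*(-6) = 1/(-46009) - 6*30 = -1/46009 - 180 = -8281621/46009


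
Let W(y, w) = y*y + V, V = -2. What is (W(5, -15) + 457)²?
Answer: 230400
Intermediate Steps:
W(y, w) = -2 + y² (W(y, w) = y*y - 2 = y² - 2 = -2 + y²)
(W(5, -15) + 457)² = ((-2 + 5²) + 457)² = ((-2 + 25) + 457)² = (23 + 457)² = 480² = 230400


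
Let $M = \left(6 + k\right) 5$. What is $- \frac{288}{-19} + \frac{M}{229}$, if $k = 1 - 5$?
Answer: $\frac{66142}{4351} \approx 15.202$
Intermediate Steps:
$k = -4$ ($k = 1 - 5 = -4$)
$M = 10$ ($M = \left(6 - 4\right) 5 = 2 \cdot 5 = 10$)
$- \frac{288}{-19} + \frac{M}{229} = - \frac{288}{-19} + \frac{10}{229} = \left(-288\right) \left(- \frac{1}{19}\right) + 10 \cdot \frac{1}{229} = \frac{288}{19} + \frac{10}{229} = \frac{66142}{4351}$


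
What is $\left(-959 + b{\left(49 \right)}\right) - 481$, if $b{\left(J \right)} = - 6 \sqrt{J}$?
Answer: $-1482$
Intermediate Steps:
$\left(-959 + b{\left(49 \right)}\right) - 481 = \left(-959 - 6 \sqrt{49}\right) - 481 = \left(-959 - 42\right) - 481 = -1001 - 481 = -1482$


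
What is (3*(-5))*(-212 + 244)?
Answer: -480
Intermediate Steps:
(3*(-5))*(-212 + 244) = -15*32 = -480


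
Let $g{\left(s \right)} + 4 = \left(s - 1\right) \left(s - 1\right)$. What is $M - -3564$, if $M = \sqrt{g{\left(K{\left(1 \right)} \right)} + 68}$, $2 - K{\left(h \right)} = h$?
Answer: $3572$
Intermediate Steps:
$K{\left(h \right)} = 2 - h$
$g{\left(s \right)} = -4 + \left(-1 + s\right)^{2}$ ($g{\left(s \right)} = -4 + \left(s - 1\right) \left(s - 1\right) = -4 + \left(s - 1\right) \left(-1 + s\right) = -4 + \left(-1 + s\right) \left(-1 + s\right) = -4 + \left(-1 + s\right)^{2}$)
$M = 8$ ($M = \sqrt{\left(-4 + \left(-1 + \left(2 - 1\right)\right)^{2}\right) + 68} = \sqrt{\left(-4 + \left(-1 + 1\right)^{2}\right) + 68} = \sqrt{\left(-4 + 0^{2}\right) + 68} = \sqrt{\left(-4 + 0\right) + 68} = \sqrt{-4 + 68} = \sqrt{64} = 8$)
$M - -3564 = 8 - -3564 = 8 + 3564 = 3572$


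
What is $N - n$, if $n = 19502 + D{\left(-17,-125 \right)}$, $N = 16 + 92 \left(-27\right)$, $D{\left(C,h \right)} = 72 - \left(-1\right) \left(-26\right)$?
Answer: $-22016$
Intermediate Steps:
$D{\left(C,h \right)} = 46$ ($D{\left(C,h \right)} = 72 - 26 = 46$)
$N = -2468$ ($N = 16 - 2484 = -2468$)
$n = 19548$ ($n = 19502 + 46 = 19548$)
$N - n = -2468 - 19548 = -22016$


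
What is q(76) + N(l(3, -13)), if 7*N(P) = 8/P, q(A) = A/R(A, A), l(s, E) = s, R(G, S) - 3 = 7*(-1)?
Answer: -391/21 ≈ -18.619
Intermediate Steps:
R(G, S) = -4 (R(G, S) = 3 + 7*(-1) = 3 - 7 = -4)
q(A) = -A/4 (q(A) = A/(-4) = A*(-¼) = -A/4)
N(P) = 8/(7*P) (N(P) = (8/P)/7 = 8/(7*P))
q(76) + N(l(3, -13)) = -¼*76 + (8/7)/3 = -19 + (8/7)*(⅓) = -19 + 8/21 = -391/21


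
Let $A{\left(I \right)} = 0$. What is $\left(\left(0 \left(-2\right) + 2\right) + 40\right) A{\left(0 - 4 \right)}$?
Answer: $0$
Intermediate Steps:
$\left(\left(0 \left(-2\right) + 2\right) + 40\right) A{\left(0 - 4 \right)} = \left(\left(0 \left(-2\right) + 2\right) + 40\right) 0 = \left(\left(0 + 2\right) + 40\right) 0 = \left(2 + 40\right) 0 = 42 \cdot 0 = 0$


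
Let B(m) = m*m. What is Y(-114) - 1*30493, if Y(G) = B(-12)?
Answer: -30349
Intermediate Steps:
B(m) = m²
Y(G) = 144 (Y(G) = (-12)² = 144)
Y(-114) - 1*30493 = 144 - 1*30493 = 144 - 30493 = -30349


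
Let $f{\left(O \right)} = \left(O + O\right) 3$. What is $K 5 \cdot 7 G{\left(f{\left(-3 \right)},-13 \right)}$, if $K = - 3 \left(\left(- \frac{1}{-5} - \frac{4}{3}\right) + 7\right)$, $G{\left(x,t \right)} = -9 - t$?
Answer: $-2464$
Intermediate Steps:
$f{\left(O \right)} = 6 O$ ($f{\left(O \right)} = 2 O 3 = 6 O$)
$K = - \frac{88}{5}$ ($K = - 3 \left(\left(\left(-1\right) \left(- \frac{1}{5}\right) - \frac{4}{3}\right) + 7\right) = - 3 \left(\left(\frac{1}{5} - \frac{4}{3}\right) + 7\right) = - 3 \left(- \frac{17}{15} + 7\right) = \left(-3\right) \frac{88}{15} = - \frac{88}{5} \approx -17.6$)
$K 5 \cdot 7 G{\left(f{\left(-3 \right)},-13 \right)} = - \frac{88 \cdot 5 \cdot 7}{5} \left(-9 - -13\right) = \left(- \frac{88}{5}\right) 35 \left(-9 + 13\right) = \left(-616\right) 4 = -2464$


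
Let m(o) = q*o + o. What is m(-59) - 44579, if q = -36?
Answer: -42514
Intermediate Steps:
m(o) = -35*o (m(o) = -36*o + o = -35*o)
m(-59) - 44579 = -35*(-59) - 44579 = 2065 - 44579 = -42514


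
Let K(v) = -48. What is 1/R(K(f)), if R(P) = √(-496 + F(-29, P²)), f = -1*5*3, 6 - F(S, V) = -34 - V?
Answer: √462/924 ≈ 0.023262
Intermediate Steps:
F(S, V) = 40 + V (F(S, V) = 6 - (-34 - V) = 6 + (34 + V) = 40 + V)
f = -15 (f = -5*3 = -15)
R(P) = √(-456 + P²) (R(P) = √(-496 + (40 + P²)) = √(-456 + P²))
1/R(K(f)) = 1/(√(-456 + (-48)²)) = 1/(√(-456 + 2304)) = 1/(√1848) = 1/(2*√462) = √462/924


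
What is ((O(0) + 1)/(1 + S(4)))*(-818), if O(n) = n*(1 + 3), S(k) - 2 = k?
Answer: -818/7 ≈ -116.86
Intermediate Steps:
S(k) = 2 + k
O(n) = 4*n (O(n) = n*4 = 4*n)
((O(0) + 1)/(1 + S(4)))*(-818) = ((4*0 + 1)/(1 + (2 + 4)))*(-818) = ((0 + 1)/(1 + 6))*(-818) = (1/7)*(-818) = (1*(⅐))*(-818) = (⅐)*(-818) = -818/7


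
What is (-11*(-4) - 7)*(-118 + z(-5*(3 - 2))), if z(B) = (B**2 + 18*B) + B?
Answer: -6956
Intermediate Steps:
z(B) = B**2 + 19*B
(-11*(-4) - 7)*(-118 + z(-5*(3 - 2))) = (-11*(-4) - 7)*(-118 + (-5*(3 - 2))*(19 - 5*(3 - 2))) = (44 - 7)*(-118 + (-5*1)*(19 - 5*1)) = 37*(-118 - 5*(19 - 5)) = 37*(-118 - 5*14) = 37*(-118 - 70) = 37*(-188) = -6956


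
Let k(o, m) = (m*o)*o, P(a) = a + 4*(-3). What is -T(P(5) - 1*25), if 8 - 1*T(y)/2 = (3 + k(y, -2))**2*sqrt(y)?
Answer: -16 + 33456200*I*sqrt(2) ≈ -16.0 + 4.7314e+7*I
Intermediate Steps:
P(a) = -12 + a (P(a) = a - 12 = -12 + a)
k(o, m) = m*o**2
T(y) = 16 - 2*sqrt(y)*(3 - 2*y**2)**2 (T(y) = 16 - 2*(3 - 2*y**2)**2*sqrt(y) = 16 - 2*sqrt(y)*(3 - 2*y**2)**2)
-T(P(5) - 1*25) = -(16 - 2*sqrt((-12 + 5) - 1*25)*(-3 + 2*((-12 + 5) - 1*25)**2)**2) = -(16 - 2*sqrt(-7 - 25)*(-3 + 2*(-7 - 25)**2)**2) = -(16 - 2*sqrt(-32)*(-3 + 2*(-32)**2)**2) = -(16 - 2*4*I*sqrt(2)*(-3 + 2*1024)**2) = -(16 - 2*4*I*sqrt(2)*(-3 + 2048)**2) = -(16 - 2*4*I*sqrt(2)*2045**2) = -(16 - 2*4*I*sqrt(2)*4182025) = -(16 - 33456200*I*sqrt(2)) = -16 + 33456200*I*sqrt(2)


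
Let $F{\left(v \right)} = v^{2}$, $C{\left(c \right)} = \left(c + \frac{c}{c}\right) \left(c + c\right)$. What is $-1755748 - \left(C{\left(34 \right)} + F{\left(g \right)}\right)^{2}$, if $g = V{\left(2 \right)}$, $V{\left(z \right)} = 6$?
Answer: $-7592804$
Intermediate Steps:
$C{\left(c \right)} = 2 c \left(1 + c\right)$ ($C{\left(c \right)} = \left(c + 1\right) 2 c = \left(1 + c\right) 2 c = 2 c \left(1 + c\right)$)
$g = 6$
$-1755748 - \left(C{\left(34 \right)} + F{\left(g \right)}\right)^{2} = -1755748 - \left(2 \cdot 34 \left(1 + 34\right) + 6^{2}\right)^{2} = -1755748 - \left(2 \cdot 34 \cdot 35 + 36\right)^{2} = -1755748 - \left(2380 + 36\right)^{2} = -1755748 - 2416^{2} = -1755748 - 5837056 = -7592804$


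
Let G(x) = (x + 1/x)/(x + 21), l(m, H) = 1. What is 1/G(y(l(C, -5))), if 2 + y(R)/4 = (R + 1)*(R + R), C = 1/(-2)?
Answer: 232/65 ≈ 3.5692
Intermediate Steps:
C = -½ ≈ -0.50000
y(R) = -8 + 8*R*(1 + R) (y(R) = -8 + 4*((R + 1)*(R + R)) = -8 + 4*((1 + R)*(2*R)) = -8 + 4*(2*R*(1 + R)) = -8 + 8*R*(1 + R))
G(x) = (x + 1/x)/(21 + x)
1/G(y(l(C, -5))) = 1/((1 + (-8 + 8*1 + 8*1²)²)/((-8 + 8*1 + 8*1²)*(21 + (-8 + 8*1 + 8*1²)))) = 1/((1 + (-8 + 8 + 8*1)²)/((-8 + 8 + 8*1)*(21 + (-8 + 8 + 8*1)))) = 1/((1 + (-8 + 8 + 8)²)/((-8 + 8 + 8)*(21 + (-8 + 8 + 8)))) = 1/((1 + 8²)/(8*(21 + 8))) = 1/((⅛)*(1 + 64)/29) = 1/((⅛)*(1/29)*65) = 1/(65/232) = 232/65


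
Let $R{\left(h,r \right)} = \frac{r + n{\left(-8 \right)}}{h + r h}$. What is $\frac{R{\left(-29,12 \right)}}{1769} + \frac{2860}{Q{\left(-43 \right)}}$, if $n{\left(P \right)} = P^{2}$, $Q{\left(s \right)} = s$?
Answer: $- \frac{1907374448}{28677259} \approx -66.512$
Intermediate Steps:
$R{\left(h,r \right)} = \frac{64 + r}{h + h r}$ ($R{\left(h,r \right)} = \frac{r + \left(-8\right)^{2}}{h + r h} = \frac{r + 64}{h + h r} = \frac{64 + r}{h + h r}$)
$\frac{R{\left(-29,12 \right)}}{1769} + \frac{2860}{Q{\left(-43 \right)}} = \frac{\frac{1}{-29} \frac{1}{1 + 12} \left(64 + 12\right)}{1769} + \frac{2860}{-43} = \left(- \frac{1}{29}\right) \frac{1}{13} \cdot 76 \cdot \frac{1}{1769} + 2860 \left(- \frac{1}{43}\right) = \left(- \frac{1}{29}\right) \frac{1}{13} \cdot 76 \cdot \frac{1}{1769} - \frac{2860}{43} = \left(- \frac{76}{377}\right) \frac{1}{1769} - \frac{2860}{43} = - \frac{76}{666913} - \frac{2860}{43} = - \frac{1907374448}{28677259}$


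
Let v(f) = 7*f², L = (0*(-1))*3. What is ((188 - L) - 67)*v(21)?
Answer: 373527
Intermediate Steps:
L = 0 (L = 0*3 = 0)
((188 - L) - 67)*v(21) = ((188 - 1*0) - 67)*(7*21²) = ((188 + 0) - 67)*(7*441) = (188 - 67)*3087 = 121*3087 = 373527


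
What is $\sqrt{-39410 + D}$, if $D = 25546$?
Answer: $2 i \sqrt{3466} \approx 117.75 i$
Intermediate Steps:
$\sqrt{-39410 + D} = \sqrt{-39410 + 25546} = \sqrt{-13864} = 2 i \sqrt{3466}$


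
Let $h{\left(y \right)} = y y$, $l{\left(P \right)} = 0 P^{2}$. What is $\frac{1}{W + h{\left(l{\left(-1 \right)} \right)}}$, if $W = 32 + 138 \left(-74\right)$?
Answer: $- \frac{1}{10180} \approx -9.8232 \cdot 10^{-5}$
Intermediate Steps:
$l{\left(P \right)} = 0$
$W = -10180$ ($W = 32 - 10212 = -10180$)
$h{\left(y \right)} = y^{2}$
$\frac{1}{W + h{\left(l{\left(-1 \right)} \right)}} = \frac{1}{-10180 + 0^{2}} = \frac{1}{-10180 + 0} = \frac{1}{-10180} = - \frac{1}{10180}$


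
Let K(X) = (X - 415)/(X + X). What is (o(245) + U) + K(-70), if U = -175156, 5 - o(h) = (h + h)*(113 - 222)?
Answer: -3408651/28 ≈ -1.2174e+5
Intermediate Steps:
K(X) = (-415 + X)/(2*X) (K(X) = (-415 + X)/((2*X)) = (-415 + X)*(1/(2*X)) = (-415 + X)/(2*X))
o(h) = 5 + 218*h (o(h) = 5 - (h + h)*(113 - 222) = 5 - 2*h*(-109) = 5 - (-218)*h = 5 + 218*h)
(o(245) + U) + K(-70) = ((5 + 218*245) - 175156) + (½)*(-415 - 70)/(-70) = ((5 + 53410) - 175156) + (½)*(-1/70)*(-485) = (53415 - 175156) + 97/28 = -121741 + 97/28 = -3408651/28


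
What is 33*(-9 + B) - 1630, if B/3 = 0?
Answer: -1927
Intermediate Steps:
B = 0 (B = 3*0 = 0)
33*(-9 + B) - 1630 = 33*(-9 + 0) - 1630 = 33*(-9) - 1630 = -297 - 1630 = -1927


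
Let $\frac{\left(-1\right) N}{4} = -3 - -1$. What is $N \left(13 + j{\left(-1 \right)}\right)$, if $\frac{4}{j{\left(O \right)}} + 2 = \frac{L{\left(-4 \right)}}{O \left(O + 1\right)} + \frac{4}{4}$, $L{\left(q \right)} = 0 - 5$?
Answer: $104$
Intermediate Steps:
$L{\left(q \right)} = -5$ ($L{\left(q \right)} = 0 - 5 = -5$)
$j{\left(O \right)} = \frac{4}{-1 - \frac{5}{O \left(1 + O\right)}}$ ($j{\left(O \right)} = \frac{4}{-2 + \left(- \frac{5}{O \left(O + 1\right)} + \frac{4}{4}\right)} = \frac{4}{-2 + \left(- \frac{5}{O \left(1 + O\right)} + 4 \cdot \frac{1}{4}\right)} = \frac{4}{-2 + \left(- 5 \frac{1}{O \left(1 + O\right)} + 1\right)} = \frac{4}{-2 + \left(- \frac{5}{O \left(1 + O\right)} + 1\right)} = \frac{4}{-2 + \left(1 - \frac{5}{O \left(1 + O\right)}\right)} = \frac{4}{-1 - \frac{5}{O \left(1 + O\right)}}$)
$N = 8$ ($N = - 4 \left(-3 - -1\right) = - 4 \left(-3 + 1\right) = \left(-4\right) \left(-2\right) = 8$)
$N \left(13 + j{\left(-1 \right)}\right) = 8 \left(13 - - \frac{4 \left(1 - 1\right)}{5 - 1 + \left(-1\right)^{2}}\right) = 8 \left(13 - \left(-4\right) \frac{1}{5 - 1 + 1} \cdot 0\right) = 8 \left(13 - \left(-4\right) \frac{1}{5} \cdot 0\right) = 8 \left(13 + 0\right) = 8 \cdot 13 = 104$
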